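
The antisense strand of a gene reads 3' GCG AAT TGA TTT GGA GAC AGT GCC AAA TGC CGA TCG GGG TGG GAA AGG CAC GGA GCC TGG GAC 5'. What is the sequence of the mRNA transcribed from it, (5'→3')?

5'-CGCUUAACUAAACCUCUGUCACGGUUUACGGCUAGCCCCACCCUUUCCGUGCCUCGGACCCUG-3'

Reading the template 3'→5' as shown, RNA polymerase pairs each base (A→U, T→A, G↔C) to build mRNA 5'→3' directly.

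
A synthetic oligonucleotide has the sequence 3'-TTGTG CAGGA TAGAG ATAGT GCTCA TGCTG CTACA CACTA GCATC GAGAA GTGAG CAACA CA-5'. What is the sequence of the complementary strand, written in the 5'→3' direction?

The strand is given 3'→5', so its complement runs 5'→3' in the same left-to-right order: pair each base A↔T, G↔C.

5'-AACACGTCCTATCTCTATCACGAGTACGACGATGTGTGATCGTAGCTCTTCACTCGTTGTGT-3'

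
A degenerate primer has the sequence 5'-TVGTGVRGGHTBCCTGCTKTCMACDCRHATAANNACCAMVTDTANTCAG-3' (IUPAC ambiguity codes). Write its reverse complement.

Standard pairs A↔T, G↔C; ambiguity codes pair R↔Y, M↔K, B↔V, D↔H, N↔N. Complement (ABCACBYCCDAVGGACGAMAGKTGHGYDTATTNNTGGTKBAHATNAGTC), then reverse for 5'→3'.

5'-CTGANTAHABKTGGTNNTTATDYGHGTKGAMAGCAGGVADCCYBCACBA-3'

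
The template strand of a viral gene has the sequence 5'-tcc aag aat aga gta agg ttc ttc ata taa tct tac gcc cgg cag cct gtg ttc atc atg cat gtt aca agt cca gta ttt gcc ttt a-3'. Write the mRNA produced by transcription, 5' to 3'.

The mRNA has the sequence of the coding strand (reverse complement of the template) with T→U. Reverse complement of TCCAAGAATAGAGTAAGGTTCTTCATATAATCTTACGCCCGGCAGCCTGTGTTCATCATGCATGTTACAAGTCCAGTATTTGCCTTTA is TAAAGGCAAATACTGGACTTGTAACATGCATGATGAACACAGGCTGCCGGGCGTAAGATTATATGAAGAACCTTACTCTATTCTTGGA; then T→U.

5'-UAAAGGCAAAUACUGGACUUGUAACAUGCAUGAUGAACACAGGCUGCCGGGCGUAAGAUUAUAUGAAGAACCUUACUCUAUUCUUGGA-3'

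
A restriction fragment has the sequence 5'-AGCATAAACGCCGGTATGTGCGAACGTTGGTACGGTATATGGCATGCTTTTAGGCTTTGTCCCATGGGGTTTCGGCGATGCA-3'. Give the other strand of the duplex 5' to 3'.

5′-TGCATCGCCGAAACCCCATGGGACAAAGCCTAAAAGCATGCCATATACCGTACCAACGTTCGCACATACCGGCGTTTATGCT-3′

The complement of AGCATAAACGCCGGTATGTGCGAACGTTGGTACGGTATATGGCATGCTTTTAGGCTTTGTCCCATGGGGTTTCGGCGATGCA is TCGTATTTGCGGCCATACACGCTTGCAACCATGCCATATACCGTACGAAAATCCGAAACAGGGTACCCCAAAGCCGCTACGT (A↔T, G↔C). DNA strands are antiparallel, so the complementary strand runs 3'→5'; reversing gives the 5'→3' form.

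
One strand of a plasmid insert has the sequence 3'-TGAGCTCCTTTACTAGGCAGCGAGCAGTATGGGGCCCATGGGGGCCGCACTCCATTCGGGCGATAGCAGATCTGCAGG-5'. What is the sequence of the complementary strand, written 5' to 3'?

5'-ACTCGAGGAAATGATCCGTCGCTCGTCATACCCCGGGTACCCCCGGCGTGAGGTAAGCCCGCTATCGTCTAGACGTCC-3'

The strand is given 3'→5', so its complement runs 5'→3' in the same left-to-right order: pair each base A↔T, G↔C.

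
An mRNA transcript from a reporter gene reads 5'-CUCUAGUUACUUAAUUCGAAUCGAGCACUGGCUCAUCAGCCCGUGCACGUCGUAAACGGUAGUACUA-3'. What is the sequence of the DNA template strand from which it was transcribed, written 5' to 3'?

5'-TAGTACTACCGTTTACGACGTGCACGGGCTGATGAGCCAGTGCTCGATTCGAATTAAGTAACTAGAG-3'

Replace U with T to get the coding DNA strand: CTCTAGTTACTTAATTCGAATCGAGCACTGGCTCATCAGCCCGTGCACGTCGTAAACGGTAGTACTA. The template strand is its reverse complement (complement GAGATCAATGAATTAAGCTTAGCTCGTGACCGAGTAGTCGGGCACGTGCAGCATTTGCCATCATGAT, then reverse).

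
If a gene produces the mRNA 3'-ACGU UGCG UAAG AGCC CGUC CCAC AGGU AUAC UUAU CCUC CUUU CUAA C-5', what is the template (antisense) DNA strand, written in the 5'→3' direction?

Written 5'→3' the mRNA is CAAUCUUUCCUCCUAUUCAUAUGGACACCCUGCCCGAGAAUGCGUUGCA, so the coding DNA strand is CAATCTTTCCTCCTATTCATATGGACACCCTGCCCGAGAATGCGTTGCA. The template is its reverse complement.

5'-TGCAACGCATTCTCGGGCAGGGTGTCCATATGAATAGGAGGAAAGATTG-3'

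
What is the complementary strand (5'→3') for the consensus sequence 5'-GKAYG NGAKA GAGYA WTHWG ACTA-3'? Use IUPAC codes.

5′-TAGTCWDAWTRCTCTMTCNCRTMC-3′

Standard pairs A↔T, G↔C; ambiguity codes pair Y↔R, K↔M, W↔W, H↔D, N↔N. Complement (CMTRCNCTMTCTCRTWADWCTGAT), then reverse for 5'→3'.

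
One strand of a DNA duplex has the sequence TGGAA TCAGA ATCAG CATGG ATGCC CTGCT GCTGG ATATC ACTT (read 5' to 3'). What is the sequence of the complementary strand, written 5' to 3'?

5'-AAGTGATATCCAGCAGCAGGGCATCCATGCTGATTCTGATTCCA-3'

Pairing A↔T and G↔C gives ACCTTAGTCTTAGTCGTACCTACGGGACGACGACCTATAGTGAA, running 3'→5'. Reverse for the 5'→3' convention.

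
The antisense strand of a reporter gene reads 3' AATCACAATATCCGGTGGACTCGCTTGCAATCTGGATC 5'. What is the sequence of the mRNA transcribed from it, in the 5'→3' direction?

5′-UUAGUGUUAUAGGCCACCUGAGCGAACGUUAGACCUAG-3′

Reading the template 3'→5' as shown, RNA polymerase pairs each base (A→U, T→A, G↔C) to build mRNA 5'→3' directly.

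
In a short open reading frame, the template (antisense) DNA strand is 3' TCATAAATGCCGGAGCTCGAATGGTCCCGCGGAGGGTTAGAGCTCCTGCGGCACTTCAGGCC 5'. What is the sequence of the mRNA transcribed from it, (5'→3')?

Reading the template 3'→5' as shown, RNA polymerase pairs each base (A→U, T→A, G↔C) to build mRNA 5'→3' directly.

5'-AGUAUUUACGGCCUCGAGCUUACCAGGGCGCCUCCCAAUCUCGAGGACGCCGUGAAGUCCGG-3'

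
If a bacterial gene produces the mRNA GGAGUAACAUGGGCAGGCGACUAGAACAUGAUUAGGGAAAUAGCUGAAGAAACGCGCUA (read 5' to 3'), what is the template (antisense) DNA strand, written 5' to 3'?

Replace U with T to get the coding DNA strand: GGAGTAACATGGGCAGGCGACTAGAACATGATTAGGGAAATAGCTGAAGAAACGCGCTA. The template strand is its reverse complement (complement CCTCATTGTACCCGTCCGCTGATCTTGTACTAATCCCTTTATCGACTTCTTTGCGCGAT, then reverse).

5′-TAGCGCGTTTCTTCAGCTATTTCCCTAATCATGTTCTAGTCGCCTGCCCATGTTACTCC-3′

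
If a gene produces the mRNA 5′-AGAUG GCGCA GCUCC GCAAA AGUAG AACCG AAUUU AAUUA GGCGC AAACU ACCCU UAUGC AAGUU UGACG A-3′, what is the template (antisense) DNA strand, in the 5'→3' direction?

5'-TCGTCAAACTTGCATAAGGGTAGTTTGCGCCTAATTAAATTCGGTTCTACTTTTGCGGAGCTGCGCCATCT-3'

Replace U with T to get the coding DNA strand: AGATGGCGCAGCTCCGCAAAAGTAGAACCGAATTTAATTAGGCGCAAACTACCCTTATGCAAGTTTGACGA. The template strand is its reverse complement (complement TCTACCGCGTCGAGGCGTTTTCATCTTGGCTTAAATTAATCCGCGTTTGATGGGAATACGTTCAAACTGCT, then reverse).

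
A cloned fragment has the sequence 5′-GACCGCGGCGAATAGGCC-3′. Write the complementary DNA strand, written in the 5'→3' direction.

5'-GGCCTATTCGCCGCGGTC-3'

Pairing A↔T and G↔C gives CTGGCGCCGCTTATCCGG, running 3'→5'. Reverse for the 5'→3' convention.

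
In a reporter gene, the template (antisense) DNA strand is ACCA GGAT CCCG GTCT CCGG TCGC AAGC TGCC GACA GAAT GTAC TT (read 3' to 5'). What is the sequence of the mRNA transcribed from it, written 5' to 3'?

5'-UGGUCCUAGGGCCAGAGGCCAGCGUUCGACGGCUGUCUUACAUGAA-3'

Reading the template 3'→5' as shown, RNA polymerase pairs each base (A→U, T→A, G↔C) to build mRNA 5'→3' directly.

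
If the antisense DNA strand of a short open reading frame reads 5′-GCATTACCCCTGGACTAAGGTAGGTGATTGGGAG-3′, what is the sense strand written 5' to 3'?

The coding strand is complementary and antiparallel to the template: take the complement (A↔T, G↔C) and reverse.

5'-CTCCCAATCACCTACCTTAGTCCAGGGGTAATGC-3'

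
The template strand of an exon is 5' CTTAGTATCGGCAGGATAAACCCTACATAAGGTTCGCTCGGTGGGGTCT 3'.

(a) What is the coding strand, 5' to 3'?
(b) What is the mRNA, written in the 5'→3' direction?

(a) The coding strand is the reverse complement of the template: complement GAATCATAGCCGTCCTATTTGGGATGTATTCCAAGCGAGCCACCCCAGA, then reverse.
(b) mRNA has the coding-strand sequence with T→U.

(a) 5'-AGACCCCACCGAGCGAACCTTATGTAGGGTTTATCCTGCCGATACTAAG-3'
(b) 5′-AGACCCCACCGAGCGAACCUUAUGUAGGGUUUAUCCUGCCGAUACUAAG-3′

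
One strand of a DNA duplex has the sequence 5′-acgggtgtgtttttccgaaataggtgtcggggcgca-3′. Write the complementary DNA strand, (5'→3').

5'-TGCGCCCCGACACCTATTTCGGAAAAACACACCCGT-3'

Pairing A↔T and G↔C gives TGCCCACACAAAAAGGCTTTATCCACAGCCCCGCGT, running 3'→5'. Reverse for the 5'→3' convention.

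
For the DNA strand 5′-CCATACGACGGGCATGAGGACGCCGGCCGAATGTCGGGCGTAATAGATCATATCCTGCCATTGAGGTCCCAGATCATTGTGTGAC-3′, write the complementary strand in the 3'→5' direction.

Base-pairing A↔T, G↔C gives the complement. The complementary strand is antiparallel, so paired with a 5'→3' strand it runs 3'→5'.

3'-GGTATGCTGCCCGTACTCCTGCGGCCGGCTTACAGCCCGCATTATCTAGTATAGGACGGTAACTCCAGGGTCTAGTAACACACTG-5'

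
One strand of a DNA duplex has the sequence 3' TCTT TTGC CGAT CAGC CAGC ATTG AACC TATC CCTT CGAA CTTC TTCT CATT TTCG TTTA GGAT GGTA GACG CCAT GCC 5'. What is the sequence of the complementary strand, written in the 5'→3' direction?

5'-AGAAAACGGCTAGTCGGTCGTAACTTGGATAGGGAAGCTTGAAGAAGAGTAAAAGCAAATCCTACCATCTGCGGTACGG-3'

The strand is given 3'→5', so its complement runs 5'→3' in the same left-to-right order: pair each base A↔T, G↔C.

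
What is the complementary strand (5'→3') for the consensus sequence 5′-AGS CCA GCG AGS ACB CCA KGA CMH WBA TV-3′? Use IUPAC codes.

5'-BATVWDKGTCMTGGVGTSCTCGCTGGSCT-3'

Standard pairs A↔T, G↔C; ambiguity codes pair M↔K, W↔W, S↔S, B↔V, H↔D. Complement (TCSGGTCGCTCSTGVGGTMCTGKDWVTAB), then reverse for 5'→3'.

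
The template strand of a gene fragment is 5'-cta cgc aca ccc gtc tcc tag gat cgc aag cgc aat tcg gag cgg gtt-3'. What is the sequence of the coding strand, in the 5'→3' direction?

The coding strand is complementary and antiparallel to the template: take the complement (A↔T, G↔C) and reverse.

5′-AACCCGCTCCGAATTGCGCTTGCGATCCTAGGAGACGGGTGTGCGTAG-3′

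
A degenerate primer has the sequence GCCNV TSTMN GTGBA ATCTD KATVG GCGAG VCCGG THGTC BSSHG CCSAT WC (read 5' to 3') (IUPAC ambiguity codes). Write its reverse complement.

Standard pairs A↔T, G↔C; ambiguity codes pair M↔K, W↔W, S↔S, B↔V, D↔H, N↔N. Complement (CGGNBASAKNCACVTTAGAHMTABCCGCTCBGGCCADCAGVSSDCGGSTAWG), then reverse for 5'→3'.

5'-GWATSGGCDSSVGACDACCGGBCTCGCCBATMHAGATTVCACNKASABNGGC-3'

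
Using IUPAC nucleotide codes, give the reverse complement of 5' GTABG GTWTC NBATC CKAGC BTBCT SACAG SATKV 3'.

Standard pairs A↔T, G↔C; ambiguity codes pair K↔M, W↔W, S↔S, B↔V, N↔N. Complement (CATVCCAWAGNVTAGGMTCGVAVGASTGTCSTAMB), then reverse for 5'→3'.

5'-BMATSCTGTSAGVAVGCTMGGATVNGAWACCVTAC-3'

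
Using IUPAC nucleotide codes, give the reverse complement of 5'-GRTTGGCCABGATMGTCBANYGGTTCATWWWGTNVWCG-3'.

5'-CGWBNACWWWATGAACCRNTVGACKATCVTGGCCAAYC-3'

Standard pairs A↔T, G↔C; ambiguity codes pair R↔Y, M↔K, W↔W, B↔V, N↔N. Complement (CYAACCGGTVCTAKCAGVTNRCCAAGTAWWWCANBWGC), then reverse for 5'→3'.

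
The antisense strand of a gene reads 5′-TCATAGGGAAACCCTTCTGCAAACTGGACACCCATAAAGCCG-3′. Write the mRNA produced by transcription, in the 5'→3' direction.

5'-CGGCUUUAUGGGUGUCCAGUUUGCAGAAGGGUUUCCCUAUGA-3'

RNA polymerase reads the template 3'→5' and synthesizes mRNA 5'→3' by base-pairing (A→U, T→A, G↔C). The complement of the template is AGTATCCCTTTGGGAAGACGTTTGACCTGTGGGTATTTCGGC; antiparallel, so 5'→3' the coding strand is CGGCTTTATGGGTGTCCAGTTTGCAGAAGGGTTTCCCTATGA. Replace T with U for the mRNA.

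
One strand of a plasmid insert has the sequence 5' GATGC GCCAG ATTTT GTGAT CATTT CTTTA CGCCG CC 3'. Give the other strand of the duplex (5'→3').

5′-GGCGGCGTAAAGAAATGATCACAAAATCTGGCGCATC-3′

Pairing A↔T and G↔C gives CTACGCGGTCTAAAACACTAGTAAAGAAATGCGGCGG, running 3'→5'. Reverse for the 5'→3' convention.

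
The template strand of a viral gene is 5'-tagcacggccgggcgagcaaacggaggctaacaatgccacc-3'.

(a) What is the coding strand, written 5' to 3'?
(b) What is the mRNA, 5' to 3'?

(a) The coding strand is the reverse complement of the template: complement ATCGTGCCGGCCCGCTCGTTTGCCTCCGATTGTTACGGTGG, then reverse.
(b) mRNA has the coding-strand sequence with T→U.

(a) 5′-GGTGGCATTGTTAGCCTCCGTTTGCTCGCCCGGCCGTGCTA-3′
(b) 5'-GGUGGCAUUGUUAGCCUCCGUUUGCUCGCCCGGCCGUGCUA-3'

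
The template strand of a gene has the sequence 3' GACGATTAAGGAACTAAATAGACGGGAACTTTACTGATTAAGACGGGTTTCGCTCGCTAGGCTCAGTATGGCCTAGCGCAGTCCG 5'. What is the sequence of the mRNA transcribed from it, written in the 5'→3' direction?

5'-CUGCUAAUUCCUUGAUUUAUCUGCCCUUGAAAUGACUAAUUCUGCCCAAAGCGAGCGAUCCGAGUCAUACCGGAUCGCGUCAGGC-3'

Reading the template 3'→5' as shown, RNA polymerase pairs each base (A→U, T→A, G↔C) to build mRNA 5'→3' directly.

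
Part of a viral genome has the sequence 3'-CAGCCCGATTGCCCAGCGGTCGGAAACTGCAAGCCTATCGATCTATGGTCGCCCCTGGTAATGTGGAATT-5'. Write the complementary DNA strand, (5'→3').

5'-GTCGGGCTAACGGGTCGCCAGCCTTTGACGTTCGGATAGCTAGATACCAGCGGGGACCATTACACCTTAA-3'

The strand is given 3'→5', so its complement runs 5'→3' in the same left-to-right order: pair each base A↔T, G↔C.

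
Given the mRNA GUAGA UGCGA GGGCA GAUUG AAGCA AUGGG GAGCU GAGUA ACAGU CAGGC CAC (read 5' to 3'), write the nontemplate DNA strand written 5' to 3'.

The coding DNA strand has the same 5'→3' sequence as the mRNA with U replaced by T.

5'-GTAGATGCGAGGGCAGATTGAAGCAATGGGGAGCTGAGTAACAGTCAGGCCAC-3'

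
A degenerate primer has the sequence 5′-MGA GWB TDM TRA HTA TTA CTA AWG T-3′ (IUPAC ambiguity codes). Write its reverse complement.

Standard pairs A↔T, G↔C; ambiguity codes pair R↔Y, M↔K, W↔W, B↔V, D↔H. Complement (KCTCWVAHKAYTDATAATGATTWCA), then reverse for 5'→3'.

5'-ACWTTAGTAATADTYAKHAVWCTCK-3'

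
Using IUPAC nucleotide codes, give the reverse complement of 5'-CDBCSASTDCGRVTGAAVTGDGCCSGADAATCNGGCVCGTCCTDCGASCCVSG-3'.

Standard pairs A↔T, G↔C; ambiguity codes pair R↔Y, S↔S, B↔V, D↔H, N↔N. Complement (GHVGSTSAHGCYBACTTBACHCGGSCTHTTAGNCCGBGCAGGAHGCTSGGBSC), then reverse for 5'→3'.

5'-CSBGGSTCGHAGGACGBGCCNGATTHTCSGGCHCABTTCABYCGHASTSGVHG-3'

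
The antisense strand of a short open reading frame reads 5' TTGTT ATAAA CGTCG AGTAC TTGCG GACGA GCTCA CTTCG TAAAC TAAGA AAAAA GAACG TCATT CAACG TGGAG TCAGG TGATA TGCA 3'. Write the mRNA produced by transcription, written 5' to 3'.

5′-UGCAUAUCACCUGACUCCACGUUGAAUGACGUUCUUUUUUCUUAGUUUACGAAGUGAGCUCGUCCGCAAGUACUCGACGUUUAUAACAA-3′

The mRNA has the sequence of the coding strand (reverse complement of the template) with T→U. Reverse complement of TTGTTATAAACGTCGAGTACTTGCGGACGAGCTCACTTCGTAAACTAAGAAAAAAGAACGTCATTCAACGTGGAGTCAGGTGATATGCA is TGCATATCACCTGACTCCACGTTGAATGACGTTCTTTTTTCTTAGTTTACGAAGTGAGCTCGTCCGCAAGTACTCGACGTTTATAACAA; then T→U.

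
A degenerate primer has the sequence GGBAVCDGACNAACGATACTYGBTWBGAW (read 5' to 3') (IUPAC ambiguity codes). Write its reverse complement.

Standard pairs A↔T, G↔C; ambiguity codes pair Y↔R, W↔W, B↔V, D↔H, N↔N. Complement (CCVTBGHCTGNTTGCTATGARCVAWVCTW), then reverse for 5'→3'.

5'-WTCVWAVCRAGTATCGTTNGTCHGBTVCC-3'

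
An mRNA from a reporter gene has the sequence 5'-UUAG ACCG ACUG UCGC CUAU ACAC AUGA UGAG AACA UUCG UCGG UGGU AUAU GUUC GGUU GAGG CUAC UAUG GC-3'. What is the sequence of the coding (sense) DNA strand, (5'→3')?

5'-TTAGACCGACTGTCGCCTATACACATGATGAGAACATTCGTCGGTGGTATATGTTCGGTTGAGGCTACTATGGC-3'

The coding DNA strand has the same 5'→3' sequence as the mRNA with U replaced by T.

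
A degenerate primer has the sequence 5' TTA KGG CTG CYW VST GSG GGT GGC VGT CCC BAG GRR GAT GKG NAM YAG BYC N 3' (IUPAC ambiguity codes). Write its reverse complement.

Standard pairs A↔T, G↔C; ambiguity codes pair R↔Y, M↔K, W↔W, S↔S, B↔V, N↔N. Complement (AATMCCGACGRWBSACSCCCACCGBCAGGGVTCCYYCTACMCNTKRTCVRGN), then reverse for 5'→3'.

5′-NGRVCTRKTNCMCATCYYCCTVGGGACBGCCACCCSCASBWRGCAGCCMTAA-3′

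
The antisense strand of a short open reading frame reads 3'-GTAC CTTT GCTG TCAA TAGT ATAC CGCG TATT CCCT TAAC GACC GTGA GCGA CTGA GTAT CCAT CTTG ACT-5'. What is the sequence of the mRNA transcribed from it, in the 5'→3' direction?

5'-CAUGGAAACGACAGUUAUCAUAUGGCGCAUAAGGGAAUUGCUGGCACUCGCUGACUCAUAGGUAGAACUGA-3'

Reading the template 3'→5' as shown, RNA polymerase pairs each base (A→U, T→A, G↔C) to build mRNA 5'→3' directly.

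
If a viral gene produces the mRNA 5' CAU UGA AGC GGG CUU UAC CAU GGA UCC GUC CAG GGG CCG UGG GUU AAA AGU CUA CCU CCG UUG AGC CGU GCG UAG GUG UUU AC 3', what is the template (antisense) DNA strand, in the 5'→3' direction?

5'-GTAAACACCTACGCACGGCTCAACGGAGGTAGACTTTTAACCCACGGCCCCTGGACGGATCCATGGTAAAGCCCGCTTCAATG-3'

Replace U with T to get the coding DNA strand: CATTGAAGCGGGCTTTACCATGGATCCGTCCAGGGGCCGTGGGTTAAAAGTCTACCTCCGTTGAGCCGTGCGTAGGTGTTTAC. The template strand is its reverse complement (complement GTAACTTCGCCCGAAATGGTACCTAGGCAGGTCCCCGGCACCCAATTTTCAGATGGAGGCAACTCGGCACGCATCCACAAATG, then reverse).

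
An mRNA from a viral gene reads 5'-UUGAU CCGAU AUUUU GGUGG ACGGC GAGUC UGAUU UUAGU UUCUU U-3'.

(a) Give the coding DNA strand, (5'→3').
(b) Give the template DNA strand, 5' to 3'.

(a) 5'-TTGATCCGATATTTTGGTGGACGGCGAGTCTGATTTTAGTTTCTTT-3'
(b) 5'-AAAGAAACTAAAATCAGACTCGCCGTCCACCAAAATATCGGATCAA-3'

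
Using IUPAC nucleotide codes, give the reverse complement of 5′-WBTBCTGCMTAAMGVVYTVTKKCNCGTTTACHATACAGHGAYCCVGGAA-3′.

Standard pairs A↔T, G↔C; ambiguity codes pair Y↔R, M↔K, W↔W, B↔V, H↔D, N↔N. Complement (WVAVGACGKATTKCBBRABAMMGNGCAAATGDTATGTCDCTRGGBCCTT), then reverse for 5'→3'.

5'-TTCCBGGRTCDCTGTATDGTAAACGNGMMABARBBCKTTAKGCAGVAVW-3'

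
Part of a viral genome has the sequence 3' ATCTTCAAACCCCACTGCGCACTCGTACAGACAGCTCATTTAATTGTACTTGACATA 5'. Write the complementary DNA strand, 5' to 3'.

The strand is given 3'→5', so its complement runs 5'→3' in the same left-to-right order: pair each base A↔T, G↔C.

5'-TAGAAGTTTGGGGTGACGCGTGAGCATGTCTGTCGAGTAAATTAACATGAACTGTAT-3'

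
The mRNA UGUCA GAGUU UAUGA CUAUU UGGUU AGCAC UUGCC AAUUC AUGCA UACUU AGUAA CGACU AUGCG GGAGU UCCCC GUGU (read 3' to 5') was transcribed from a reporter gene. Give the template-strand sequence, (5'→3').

5'-ACAGTCTCAAATACTGATAAACCAATCGTGAACGGTTAAGTACGTATGAATCATTGCTGATACGCCCTCAAGGGGCACA-3'

Written 5'→3' the mRNA is UGUGCCCCUUGAGGGCGUAUCAGCAAUGAUUCAUACGUACUUAACCGUUCACGAUUGGUUUAUCAGUAUUUGAGACUGU, so the coding DNA strand is TGTGCCCCTTGAGGGCGTATCAGCAATGATTCATACGTACTTAACCGTTCACGATTGGTTTATCAGTATTTGAGACTGT. The template is its reverse complement.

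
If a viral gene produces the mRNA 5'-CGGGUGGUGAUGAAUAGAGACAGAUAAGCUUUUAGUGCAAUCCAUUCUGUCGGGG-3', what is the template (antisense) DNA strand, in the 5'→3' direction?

5'-CCCCGACAGAATGGATTGCACTAAAAGCTTATCTGTCTCTATTCATCACCACCCG-3'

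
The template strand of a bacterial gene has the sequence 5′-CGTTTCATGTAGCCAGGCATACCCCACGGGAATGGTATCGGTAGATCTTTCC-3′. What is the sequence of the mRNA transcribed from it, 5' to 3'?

RNA polymerase reads the template 3'→5' and synthesizes mRNA 5'→3' by base-pairing (A→U, T→A, G↔C). The complement of the template is GCAAAGTACATCGGTCCGTATGGGGTGCCCTTACCATAGCCATCTAGAAAGG; antiparallel, so 5'→3' the coding strand is GGAAAGATCTACCGATACCATTCCCGTGGGGTATGCCTGGCTACATGAAACG. Replace T with U for the mRNA.

5'-GGAAAGAUCUACCGAUACCAUUCCCGUGGGGUAUGCCUGGCUACAUGAAACG-3'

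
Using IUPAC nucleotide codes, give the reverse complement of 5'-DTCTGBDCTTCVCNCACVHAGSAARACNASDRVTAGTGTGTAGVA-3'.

5′-TBCTACACACTABYHSTNGTYTTSCTDBGTGNGBGAAGHVCAGAH-3′

Standard pairs A↔T, G↔C; ambiguity codes pair R↔Y, S↔S, B↔V, D↔H, N↔N. Complement (HAGACVHGAAGBGNGTGBDTCSTTYTGNTSHYBATCACACATCBT), then reverse for 5'→3'.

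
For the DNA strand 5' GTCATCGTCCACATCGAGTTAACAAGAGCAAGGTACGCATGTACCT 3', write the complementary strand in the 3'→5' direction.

3'-CAGTAGCAGGTGTAGCTCAATTGTTCTCGTTCCATGCGTACATGGA-5'

Base-pairing A↔T, G↔C gives the complement. The complementary strand is antiparallel, so paired with a 5'→3' strand it runs 3'→5'.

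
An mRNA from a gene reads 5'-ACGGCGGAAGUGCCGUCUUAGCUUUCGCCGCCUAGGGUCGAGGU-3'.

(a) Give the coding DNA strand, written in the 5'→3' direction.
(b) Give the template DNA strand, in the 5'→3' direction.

(a) 5'-ACGGCGGAAGTGCCGTCTTAGCTTTCGCCGCCTAGGGTCGAGGT-3'
(b) 5'-ACCTCGACCCTAGGCGGCGAAAGCTAAGACGGCACTTCCGCCGT-3'

(a) The coding strand matches the mRNA with U→T.
(b) The template strand is the reverse complement of the coding strand.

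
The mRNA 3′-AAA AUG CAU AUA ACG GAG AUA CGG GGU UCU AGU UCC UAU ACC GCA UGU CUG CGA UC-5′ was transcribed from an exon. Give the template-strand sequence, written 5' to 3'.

Written 5'→3' the mRNA is CUAGCGUCUGUACGCCAUAUCCUUGAUCUUGGGGCAUAGAGGCAAUAUACGUAAAA, so the coding DNA strand is CTAGCGTCTGTACGCCATATCCTTGATCTTGGGGCATAGAGGCAATATACGTAAAA. The template is its reverse complement.

5'-TTTTACGTATATTGCCTCTATGCCCCAAGATCAAGGATATGGCGTACAGACGCTAG-3'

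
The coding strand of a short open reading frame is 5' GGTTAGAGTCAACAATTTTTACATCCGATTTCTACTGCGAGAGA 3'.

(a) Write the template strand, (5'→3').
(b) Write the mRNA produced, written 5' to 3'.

(a) The template strand is the reverse complement of the coding strand: complement CCAATCTCAGTTGTTAAAAATGTAGGCTAAAGATGACGCTCTCT, then reverse.
(b) mRNA matches the coding strand with T→U.

(a) 5'-TCTCTCGCAGTAGAAATCGGATGTAAAAATTGTTGACTCTAACC-3'
(b) 5'-GGUUAGAGUCAACAAUUUUUACAUCCGAUUUCUACUGCGAGAGA-3'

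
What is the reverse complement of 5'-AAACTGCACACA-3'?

Reading the sequence 3'→5' and pairing each base (A↔T, G↔C) gives the reverse complement directly.

5'-TGTGTGCAGTTT-3'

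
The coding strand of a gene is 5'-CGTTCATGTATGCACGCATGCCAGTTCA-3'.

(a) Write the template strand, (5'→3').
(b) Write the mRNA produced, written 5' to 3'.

(a) 5'-TGAACTGGCATGCGTGCATACATGAACG-3'
(b) 5'-CGUUCAUGUAUGCACGCAUGCCAGUUCA-3'

(a) The template strand is the reverse complement of the coding strand: complement GCAAGTACATACGTGCGTACGGTCAAGT, then reverse.
(b) mRNA matches the coding strand with T→U.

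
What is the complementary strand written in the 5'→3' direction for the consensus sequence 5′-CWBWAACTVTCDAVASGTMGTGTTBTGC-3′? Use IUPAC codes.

Standard pairs A↔T, G↔C; ambiguity codes pair M↔K, W↔W, S↔S, B↔V, D↔H. Complement (GWVWTTGABAGHTBTSCAKCACAAVACG), then reverse for 5'→3'.

5′-GCAVAACACKACSTBTHGABAGTTWVWG-3′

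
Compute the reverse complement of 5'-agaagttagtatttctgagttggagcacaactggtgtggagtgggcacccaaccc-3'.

5'-GGGTTGGGTGCCCACTCCACACCAGTTGTGCTCCAACTCAGAAATACTAACTTCT-3'

Reading the sequence 3'→5' and pairing each base (A↔T, G↔C) gives the reverse complement directly.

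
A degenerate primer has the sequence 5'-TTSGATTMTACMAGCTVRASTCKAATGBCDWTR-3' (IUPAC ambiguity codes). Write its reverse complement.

Standard pairs A↔T, G↔C; ambiguity codes pair R↔Y, M↔K, W↔W, S↔S, B↔V, D↔H. Complement (AASCTAAKATGKTCGABYTSAGMTTACVGHWAY), then reverse for 5'→3'.

5'-YAWHGVCATTMGASTYBAGCTKGTAKAATCSAA-3'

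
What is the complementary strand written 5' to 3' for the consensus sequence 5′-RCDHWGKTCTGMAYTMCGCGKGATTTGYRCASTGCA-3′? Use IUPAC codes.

Standard pairs A↔T, G↔C; ambiguity codes pair R↔Y, M↔K, W↔W, S↔S, D↔H. Complement (YGHDWCMAGACKTRAKGCGCMCTAAACRYGTSACGT), then reverse for 5'→3'.

5'-TGCASTGYRCAAATCMCGCGKARTKCAGAMCWDHGY-3'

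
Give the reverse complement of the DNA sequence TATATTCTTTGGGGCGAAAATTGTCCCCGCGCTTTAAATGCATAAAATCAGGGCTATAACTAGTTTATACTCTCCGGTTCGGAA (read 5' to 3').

5'-TTCCGAACCGGAGAGTATAAACTAGTTATAGCCCTGATTTTATGCATTTAAAGCGCGGGGACAATTTTCGCCCCAAAGAATATA-3'

Complement each base (A↔T, G↔C): ATATAAGAAACCCCGCTTTTAACAGGGGCGCGAAATTTACGTATTTTAGTCCCGATATTGATCAAATATGAGAGGCCAAGCCTT. Then reverse.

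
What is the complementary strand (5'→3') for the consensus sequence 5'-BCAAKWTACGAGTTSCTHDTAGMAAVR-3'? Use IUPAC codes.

5'-YBTTKCTAHDAGSAACTCGTAWMTTGV-3'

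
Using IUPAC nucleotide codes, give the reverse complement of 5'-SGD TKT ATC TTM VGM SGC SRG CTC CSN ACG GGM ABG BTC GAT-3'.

5'-ATCGAVCVTKCCCGTNSGGAGCYSGCSKCBKAAGATAMAHCS-3'

Standard pairs A↔T, G↔C; ambiguity codes pair R↔Y, M↔K, S↔S, B↔V, D↔H, N↔N. Complement (SCHAMATAGAAKBCKSCGSYCGAGGSNTGCCCKTVCVAGCTA), then reverse for 5'→3'.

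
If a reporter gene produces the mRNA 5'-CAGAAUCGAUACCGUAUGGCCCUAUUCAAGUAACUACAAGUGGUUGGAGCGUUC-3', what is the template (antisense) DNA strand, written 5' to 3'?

Replace U with T to get the coding DNA strand: CAGAATCGATACCGTATGGCCCTATTCAAGTAACTACAAGTGGTTGGAGCGTTC. The template strand is its reverse complement (complement GTCTTAGCTATGGCATACCGGGATAAGTTCATTGATGTTCACCAACCTCGCAAG, then reverse).

5'-GAACGCTCCAACCACTTGTAGTTACTTGAATAGGGCCATACGGTATCGATTCTG-3'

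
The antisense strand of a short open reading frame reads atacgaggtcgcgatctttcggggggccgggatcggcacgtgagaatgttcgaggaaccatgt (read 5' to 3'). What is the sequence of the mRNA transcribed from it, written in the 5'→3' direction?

5'-ACAUGGUUCCUCGAACAUUCUCACGUGCCGAUCCCGGCCCCCCGAAAGAUCGCGACCUCGUAU-3'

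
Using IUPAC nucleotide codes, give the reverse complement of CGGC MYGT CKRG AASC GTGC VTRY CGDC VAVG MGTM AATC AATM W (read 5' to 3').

5'-WKATTGATTKACKCBTBGHCGRYABGCACGSTTCYMGACRKGCCG-3'

Standard pairs A↔T, G↔C; ambiguity codes pair R↔Y, M↔K, W↔W, S↔S, D↔H, V↔B. Complement (GCCGKRCAGMYCTTSGCACGBAYRGCHGBTBCKCAKTTAGTTAKW), then reverse for 5'→3'.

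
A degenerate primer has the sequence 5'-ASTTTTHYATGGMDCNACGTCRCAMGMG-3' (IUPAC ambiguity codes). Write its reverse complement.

5'-CKCKTGYGACGTNGHKCCATRDAAAAST-3'

Standard pairs A↔T, G↔C; ambiguity codes pair R↔Y, M↔K, S↔S, D↔H, N↔N. Complement (TSAAAADRTACCKHGNTGCAGYGTKCKC), then reverse for 5'→3'.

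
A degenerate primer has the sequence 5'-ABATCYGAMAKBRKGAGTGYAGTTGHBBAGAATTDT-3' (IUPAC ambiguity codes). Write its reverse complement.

5'-AHAATTCTVVDCAACTRCACTCMYVMTKTCRGATVT-3'

Standard pairs A↔T, G↔C; ambiguity codes pair R↔Y, M↔K, B↔V, D↔H. Complement (TVTAGRCTKTMVYMCTCACRTCAACDVVTCTTAAHA), then reverse for 5'→3'.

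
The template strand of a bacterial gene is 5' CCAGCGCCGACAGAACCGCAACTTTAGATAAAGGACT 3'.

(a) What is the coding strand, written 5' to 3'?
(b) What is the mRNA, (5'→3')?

(a) 5'-AGTCCTTTATCTAAAGTTGCGGTTCTGTCGGCGCTGG-3'
(b) 5'-AGUCCUUUAUCUAAAGUUGCGGUUCUGUCGGCGCUGG-3'

(a) The coding strand is the reverse complement of the template: complement GGTCGCGGCTGTCTTGGCGTTGAAATCTATTTCCTGA, then reverse.
(b) mRNA has the coding-strand sequence with T→U.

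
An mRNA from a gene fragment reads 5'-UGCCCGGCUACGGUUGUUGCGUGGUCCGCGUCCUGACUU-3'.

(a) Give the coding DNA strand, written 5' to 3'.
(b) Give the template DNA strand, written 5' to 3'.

(a) The coding strand matches the mRNA with U→T.
(b) The template strand is the reverse complement of the coding strand.

(a) 5'-TGCCCGGCTACGGTTGTTGCGTGGTCCGCGTCCTGACTT-3'
(b) 5'-AAGTCAGGACGCGGACCACGCAACAACCGTAGCCGGGCA-3'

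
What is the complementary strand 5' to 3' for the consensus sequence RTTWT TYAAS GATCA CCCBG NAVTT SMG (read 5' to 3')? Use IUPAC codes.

Standard pairs A↔T, G↔C; ambiguity codes pair R↔Y, M↔K, W↔W, S↔S, B↔V, N↔N. Complement (YAAWAARTTSCTAGTGGGVCNTBAASKC), then reverse for 5'→3'.

5'-CKSAABTNCVGGGTGATCSTTRAAWAAY-3'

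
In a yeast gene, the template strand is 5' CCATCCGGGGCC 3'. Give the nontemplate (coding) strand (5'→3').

The coding strand is complementary and antiparallel to the template: take the complement (A↔T, G↔C) and reverse.

5'-GGCCCCGGATGG-3'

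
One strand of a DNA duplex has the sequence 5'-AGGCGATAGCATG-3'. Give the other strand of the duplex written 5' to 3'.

5'-CATGCTATCGCCT-3'

The complement of AGGCGATAGCATG is TCCGCTATCGTAC (A↔T, G↔C). DNA strands are antiparallel, so the complementary strand runs 3'→5'; reversing gives the 5'→3' form.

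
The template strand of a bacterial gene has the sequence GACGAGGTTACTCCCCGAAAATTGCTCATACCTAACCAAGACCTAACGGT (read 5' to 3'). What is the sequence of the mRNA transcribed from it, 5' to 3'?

5'-ACCGUUAGGUCUUGGUUAGGUAUGAGCAAUUUUCGGGGAGUAACCUCGUC-3'

RNA polymerase reads the template 3'→5' and synthesizes mRNA 5'→3' by base-pairing (A→U, T→A, G↔C). The complement of the template is CTGCTCCAATGAGGGGCTTTTAACGAGTATGGATTGGTTCTGGATTGCCA; antiparallel, so 5'→3' the coding strand is ACCGTTAGGTCTTGGTTAGGTATGAGCAATTTTCGGGGAGTAACCTCGTC. Replace T with U for the mRNA.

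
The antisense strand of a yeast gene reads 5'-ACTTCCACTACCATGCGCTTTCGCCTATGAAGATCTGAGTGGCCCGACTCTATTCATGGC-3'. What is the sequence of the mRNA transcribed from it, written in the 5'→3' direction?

The mRNA has the sequence of the coding strand (reverse complement of the template) with T→U. Reverse complement of ACTTCCACTACCATGCGCTTTCGCCTATGAAGATCTGAGTGGCCCGACTCTATTCATGGC is GCCATGAATAGAGTCGGGCCACTCAGATCTTCATAGGCGAAAGCGCATGGTAGTGGAAGT; then T→U.

5′-GCCAUGAAUAGAGUCGGGCCACUCAGAUCUUCAUAGGCGAAAGCGCAUGGUAGUGGAAGU-3′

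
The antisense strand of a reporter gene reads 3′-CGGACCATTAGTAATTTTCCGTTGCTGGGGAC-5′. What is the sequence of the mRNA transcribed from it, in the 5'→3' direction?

5′-GCCUGGUAAUCAUUAAAAGGCAACGACCCCUG-3′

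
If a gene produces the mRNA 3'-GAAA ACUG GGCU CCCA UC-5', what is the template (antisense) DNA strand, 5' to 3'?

5'-CTTTTGACCCGAGGGTAG-3'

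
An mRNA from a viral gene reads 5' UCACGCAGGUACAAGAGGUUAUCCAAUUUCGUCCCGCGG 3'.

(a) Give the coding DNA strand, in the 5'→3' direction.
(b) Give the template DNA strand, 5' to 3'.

(a) 5'-TCACGCAGGTACAAGAGGTTATCCAATTTCGTCCCGCGG-3'
(b) 5'-CCGCGGGACGAAATTGGATAACCTCTTGTACCTGCGTGA-3'

(a) The coding strand matches the mRNA with U→T.
(b) The template strand is the reverse complement of the coding strand.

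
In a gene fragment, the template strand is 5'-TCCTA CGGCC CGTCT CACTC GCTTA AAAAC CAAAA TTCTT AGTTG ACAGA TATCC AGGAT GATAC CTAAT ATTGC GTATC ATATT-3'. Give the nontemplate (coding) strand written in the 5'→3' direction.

The coding strand is complementary and antiparallel to the template: take the complement (A↔T, G↔C) and reverse.

5'-AATATGATACGCAATATTAGGTATCATCCTGGATATCTGTCAACTAAGAATTTTGGTTTTTAAGCGAGTGAGACGGGCCGTAGGA-3'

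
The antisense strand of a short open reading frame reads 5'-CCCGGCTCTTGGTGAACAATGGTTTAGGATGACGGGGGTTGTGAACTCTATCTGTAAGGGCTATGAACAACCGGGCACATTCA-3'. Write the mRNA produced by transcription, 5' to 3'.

The mRNA has the sequence of the coding strand (reverse complement of the template) with T→U. Reverse complement of CCCGGCTCTTGGTGAACAATGGTTTAGGATGACGGGGGTTGTGAACTCTATCTGTAAGGGCTATGAACAACCGGGCACATTCA is TGAATGTGCCCGGTTGTTCATAGCCCTTACAGATAGAGTTCACAACCCCCGTCATCCTAAACCATTGTTCACCAAGAGCCGGG; then T→U.

5'-UGAAUGUGCCCGGUUGUUCAUAGCCCUUACAGAUAGAGUUCACAACCCCCGUCAUCCUAAACCAUUGUUCACCAAGAGCCGGG-3'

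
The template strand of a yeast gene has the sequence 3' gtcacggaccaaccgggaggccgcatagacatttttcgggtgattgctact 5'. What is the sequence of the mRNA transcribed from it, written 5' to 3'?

Reading the template 3'→5' as shown, RNA polymerase pairs each base (A→U, T→A, G↔C) to build mRNA 5'→3' directly.

5'-CAGUGCCUGGUUGGCCCUCCGGCGUAUCUGUAAAAAGCCCACUAACGAUGA-3'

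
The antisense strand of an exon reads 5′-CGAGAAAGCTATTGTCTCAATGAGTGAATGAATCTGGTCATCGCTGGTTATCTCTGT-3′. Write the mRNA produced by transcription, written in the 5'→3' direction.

RNA polymerase reads the template 3'→5' and synthesizes mRNA 5'→3' by base-pairing (A→U, T→A, G↔C). The complement of the template is GCTCTTTCGATAACAGAGTTACTCACTTACTTAGACCAGTAGCGACCAATAGAGACA; antiparallel, so 5'→3' the coding strand is ACAGAGATAACCAGCGATGACCAGATTCATTCACTCATTGAGACAATAGCTTTCTCG. Replace T with U for the mRNA.

5'-ACAGAGAUAACCAGCGAUGACCAGAUUCAUUCACUCAUUGAGACAAUAGCUUUCUCG-3'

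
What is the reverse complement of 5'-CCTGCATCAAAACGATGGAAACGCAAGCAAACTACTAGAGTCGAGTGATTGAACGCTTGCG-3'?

Complement each base (A↔T, G↔C): GGACGTAGTTTTGCTACCTTTGCGTTCGTTTGATGATCTCAGCTCACTAACTTGCGAACGC. Then reverse.

5'-CGCAAGCGTTCAATCACTCGACTCTAGTAGTTTGCTTGCGTTTCCATCGTTTTGATGCAGG-3'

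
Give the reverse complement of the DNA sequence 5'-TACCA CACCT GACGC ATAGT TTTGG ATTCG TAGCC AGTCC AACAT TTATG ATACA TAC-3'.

Complement each base (A↔T, G↔C): ATGGTGTGGACTGCGTATCAAAACCTAAGCATCGGTCAGGTTGTAAATACTATGTATG. Then reverse.

5′-GTATGTATCATAAATGTTGGACTGGCTACGAATCCAAAACTATGCGTCAGGTGTGGTA-3′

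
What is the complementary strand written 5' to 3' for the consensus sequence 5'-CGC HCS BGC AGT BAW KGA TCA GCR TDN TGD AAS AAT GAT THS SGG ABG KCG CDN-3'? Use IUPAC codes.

Standard pairs A↔T, G↔C; ambiguity codes pair R↔Y, K↔M, W↔W, S↔S, B↔V, D↔H, N↔N. Complement (GCGDGSVCGTCAVTWMCTAGTCGYAHNACHTTSTTACTAADSSCCTVCMGCGHN), then reverse for 5'→3'.

5'-NHGCGMCVTCCSSDAATCATTSTTHCANHAYGCTGATCMWTVACTGCVSGDGCG-3'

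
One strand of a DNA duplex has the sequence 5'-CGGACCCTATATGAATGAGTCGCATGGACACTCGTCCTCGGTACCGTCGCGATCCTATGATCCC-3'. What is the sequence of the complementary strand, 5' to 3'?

The complement of CGGACCCTATATGAATGAGTCGCATGGACACTCGTCCTCGGTACCGTCGCGATCCTATGATCCC is GCCTGGGATATACTTACTCAGCGTACCTGTGAGCAGGAGCCATGGCAGCGCTAGGATACTAGGG (A↔T, G↔C). DNA strands are antiparallel, so the complementary strand runs 3'→5'; reversing gives the 5'→3' form.

5'-GGGATCATAGGATCGCGACGGTACCGAGGACGAGTGTCCATGCGACTCATTCATATAGGGTCCG-3'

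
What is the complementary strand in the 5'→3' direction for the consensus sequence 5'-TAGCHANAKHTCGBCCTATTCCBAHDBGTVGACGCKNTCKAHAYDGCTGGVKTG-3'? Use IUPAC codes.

5'-CAMBCCAGCHRTDTMGANMGCGTCBACVHDTVGGAATAGGVCGADMTNTDGCTA-3'

Standard pairs A↔T, G↔C; ambiguity codes pair Y↔R, K↔M, B↔V, D↔H, N↔N. Complement (ATCGDTNTMDAGCVGGATAAGGVTDHVCABCTGCGMNAGMTDTRHCGACCBMAC), then reverse for 5'→3'.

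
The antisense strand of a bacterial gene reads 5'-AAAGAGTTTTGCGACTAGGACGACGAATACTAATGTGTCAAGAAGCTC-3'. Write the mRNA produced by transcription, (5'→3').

RNA polymerase reads the template 3'→5' and synthesizes mRNA 5'→3' by base-pairing (A→U, T→A, G↔C). The complement of the template is TTTCTCAAAACGCTGATCCTGCTGCTTATGATTACACAGTTCTTCGAG; antiparallel, so 5'→3' the coding strand is GAGCTTCTTGACACATTAGTATTCGTCGTCCTAGTCGCAAAACTCTTT. Replace T with U for the mRNA.

5'-GAGCUUCUUGACACAUUAGUAUUCGUCGUCCUAGUCGCAAAACUCUUU-3'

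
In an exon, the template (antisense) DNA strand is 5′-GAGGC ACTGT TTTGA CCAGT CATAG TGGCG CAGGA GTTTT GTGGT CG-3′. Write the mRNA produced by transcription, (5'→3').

5'-CGACCACAAAACUCCUGCGCCACUAUGACUGGUCAAAACAGUGCCUC-3'

RNA polymerase reads the template 3'→5' and synthesizes mRNA 5'→3' by base-pairing (A→U, T→A, G↔C). The complement of the template is CTCCGTGACAAAACTGGTCAGTATCACCGCGTCCTCAAAACACCAGC; antiparallel, so 5'→3' the coding strand is CGACCACAAAACTCCTGCGCCACTATGACTGGTCAAAACAGTGCCTC. Replace T with U for the mRNA.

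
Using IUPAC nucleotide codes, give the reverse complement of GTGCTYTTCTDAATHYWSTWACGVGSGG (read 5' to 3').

Standard pairs A↔T, G↔C; ambiguity codes pair Y↔R, W↔W, S↔S, D↔H, V↔B. Complement (CACGARAAGAHTTADRWSAWTGCBCSCC), then reverse for 5'→3'.

5'-CCSCBCGTWASWRDATTHAGAARAGCAC-3'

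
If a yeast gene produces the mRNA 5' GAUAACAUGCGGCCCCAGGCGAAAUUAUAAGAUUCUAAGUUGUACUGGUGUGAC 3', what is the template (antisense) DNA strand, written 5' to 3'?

5′-GTCACACCAGTACAACTTAGAATCTTATAATTTCGCCTGGGGCCGCATGTTATC-3′

Replace U with T to get the coding DNA strand: GATAACATGCGGCCCCAGGCGAAATTATAAGATTCTAAGTTGTACTGGTGTGAC. The template strand is its reverse complement (complement CTATTGTACGCCGGGGTCCGCTTTAATATTCTAAGATTCAACATGACCACACTG, then reverse).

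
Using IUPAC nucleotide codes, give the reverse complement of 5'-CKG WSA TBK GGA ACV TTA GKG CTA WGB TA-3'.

5'-TAVCWTAGCMCTAABGTTCCMVATSWCMG-3'

Standard pairs A↔T, G↔C; ambiguity codes pair K↔M, W↔W, S↔S, B↔V. Complement (GMCWSTAVMCCTTGBAATCMCGATWCVAT), then reverse for 5'→3'.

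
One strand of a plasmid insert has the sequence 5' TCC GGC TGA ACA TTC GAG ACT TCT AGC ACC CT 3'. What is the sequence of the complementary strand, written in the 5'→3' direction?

5'-AGGGTGCTAGAAGTCTCGAATGTTCAGCCGGA-3'

The complement of TCCGGCTGAACATTCGAGACTTCTAGCACCCT is AGGCCGACTTGTAAGCTCTGAAGATCGTGGGA (A↔T, G↔C). DNA strands are antiparallel, so the complementary strand runs 3'→5'; reversing gives the 5'→3' form.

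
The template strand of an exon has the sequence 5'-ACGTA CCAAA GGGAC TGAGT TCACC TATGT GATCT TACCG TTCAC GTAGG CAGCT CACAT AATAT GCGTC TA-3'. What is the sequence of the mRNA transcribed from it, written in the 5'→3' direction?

5′-UAGACGCAUAUUAUGUGAGCUGCCUACGUGAACGGUAAGAUCACAUAGGUGAACUCAGUCCCUUUGGUACGU-3′

RNA polymerase reads the template 3'→5' and synthesizes mRNA 5'→3' by base-pairing (A→U, T→A, G↔C). The complement of the template is TGCATGGTTTCCCTGACTCAAGTGGATACACTAGAATGGCAAGTGCATCCGTCGAGTGTATTATACGCAGAT; antiparallel, so 5'→3' the coding strand is TAGACGCATATTATGTGAGCTGCCTACGTGAACGGTAAGATCACATAGGTGAACTCAGTCCCTTTGGTACGT. Replace T with U for the mRNA.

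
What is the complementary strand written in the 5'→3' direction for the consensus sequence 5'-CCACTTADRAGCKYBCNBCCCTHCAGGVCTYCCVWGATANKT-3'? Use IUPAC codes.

5'-AMNTATCWBGGRAGBCCTGDAGGGVNGVRMGCTYHTAAGTGG-3'

Standard pairs A↔T, G↔C; ambiguity codes pair R↔Y, K↔M, W↔W, B↔V, D↔H, N↔N. Complement (GGTGAATHYTCGMRVGNVGGGADGTCCBGARGGBWCTATNMA), then reverse for 5'→3'.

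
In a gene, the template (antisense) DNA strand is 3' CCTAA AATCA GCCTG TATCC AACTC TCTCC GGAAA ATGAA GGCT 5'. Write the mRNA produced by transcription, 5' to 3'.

5'-GGAUUUUAGUCGGACAUAGGUUGAGAGAGGCCUUUUACUUCCGA-3'

Reading the template 3'→5' as shown, RNA polymerase pairs each base (A→U, T→A, G↔C) to build mRNA 5'→3' directly.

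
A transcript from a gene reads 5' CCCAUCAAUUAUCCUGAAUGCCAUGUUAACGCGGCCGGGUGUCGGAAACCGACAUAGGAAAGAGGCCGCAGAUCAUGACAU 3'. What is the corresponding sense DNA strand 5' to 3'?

The coding DNA strand has the same 5'→3' sequence as the mRNA with U replaced by T.

5'-CCCATCAATTATCCTGAATGCCATGTTAACGCGGCCGGGTGTCGGAAACCGACATAGGAAAGAGGCCGCAGATCATGACAT-3'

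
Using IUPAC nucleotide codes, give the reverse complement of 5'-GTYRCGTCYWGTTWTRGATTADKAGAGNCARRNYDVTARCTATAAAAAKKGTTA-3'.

5'-TAACMMTTTTTATAGYTABHRNYYTGNCTCTMHTAATCYAWAACWRGACGYRAC-3'

Standard pairs A↔T, G↔C; ambiguity codes pair R↔Y, K↔M, W↔W, D↔H, V↔B, N↔N. Complement (CARYGCAGRWCAAWAYCTAATHMTCTCNGTYYNRHBATYGATATTTTTMMCAAT), then reverse for 5'→3'.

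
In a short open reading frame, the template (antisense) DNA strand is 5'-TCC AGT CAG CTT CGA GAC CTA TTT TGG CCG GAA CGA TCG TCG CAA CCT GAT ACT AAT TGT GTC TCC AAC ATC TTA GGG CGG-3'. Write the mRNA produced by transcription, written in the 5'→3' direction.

RNA polymerase reads the template 3'→5' and synthesizes mRNA 5'→3' by base-pairing (A→U, T→A, G↔C). The complement of the template is AGGTCAGTCGAAGCTCTGGATAAAACCGGCCTTGCTAGCAGCGTTGGACTATGATTAACACAGAGGTTGTAGAATCCCGCC; antiparallel, so 5'→3' the coding strand is CCGCCCTAAGATGTTGGAGACACAATTAGTATCAGGTTGCGACGATCGTTCCGGCCAAAATAGGTCTCGAAGCTGACTGGA. Replace T with U for the mRNA.

5'-CCGCCCUAAGAUGUUGGAGACACAAUUAGUAUCAGGUUGCGACGAUCGUUCCGGCCAAAAUAGGUCUCGAAGCUGACUGGA-3'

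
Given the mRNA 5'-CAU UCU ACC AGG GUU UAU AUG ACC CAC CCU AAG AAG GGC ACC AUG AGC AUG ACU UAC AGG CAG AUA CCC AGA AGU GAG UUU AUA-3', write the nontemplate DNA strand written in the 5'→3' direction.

The coding DNA strand has the same 5'→3' sequence as the mRNA with U replaced by T.

5'-CATTCTACCAGGGTTTATATGACCCACCCTAAGAAGGGCACCATGAGCATGACTTACAGGCAGATACCCAGAAGTGAGTTTATA-3'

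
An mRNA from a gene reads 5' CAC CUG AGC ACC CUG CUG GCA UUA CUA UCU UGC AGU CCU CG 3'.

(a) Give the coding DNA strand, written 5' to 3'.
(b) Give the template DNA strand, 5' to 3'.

(a) The coding strand matches the mRNA with U→T.
(b) The template strand is the reverse complement of the coding strand.

(a) 5'-CACCTGAGCACCCTGCTGGCATTACTATCTTGCAGTCCTCG-3'
(b) 5′-CGAGGACTGCAAGATAGTAATGCCAGCAGGGTGCTCAGGTG-3′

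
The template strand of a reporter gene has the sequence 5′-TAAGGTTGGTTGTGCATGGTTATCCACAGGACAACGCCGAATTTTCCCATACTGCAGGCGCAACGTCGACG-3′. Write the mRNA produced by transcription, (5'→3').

The mRNA has the sequence of the coding strand (reverse complement of the template) with T→U. Reverse complement of TAAGGTTGGTTGTGCATGGTTATCCACAGGACAACGCCGAATTTTCCCATACTGCAGGCGCAACGTCGACG is CGTCGACGTTGCGCCTGCAGTATGGGAAAATTCGGCGTTGTCCTGTGGATAACCATGCACAACCAACCTTA; then T→U.

5'-CGUCGACGUUGCGCCUGCAGUAUGGGAAAAUUCGGCGUUGUCCUGUGGAUAACCAUGCACAACCAACCUUA-3'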